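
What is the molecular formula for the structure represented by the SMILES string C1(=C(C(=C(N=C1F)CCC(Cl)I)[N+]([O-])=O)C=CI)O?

C10H8ClFI2N2O3

Heavy atoms from the SMILES: 10 C, 1 Cl, 1 F, 2 I, 2 N, 3 O.
Implicit hydrogens by atom environment:
  5 × C (aromatic): no H
  3 × C: 1 H each → 3
  2 × C: 2 H each → 4
  2 × I: no H
  1 × Cl: no H
  1 × F: no H
  1 × N (aromatic): no H
  1 × N (charge +1): no H
  1 × O: 1 H
  1 × O: no H
  1 × O (charge -1): no H
  Total hydrogens = 8.
Molecular formula: C10H8ClFI2N2O3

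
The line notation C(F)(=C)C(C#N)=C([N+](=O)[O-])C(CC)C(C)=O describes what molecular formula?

C10H11FN2O3

Heavy atoms from the SMILES: 10 C, 1 F, 2 N, 3 O.
Implicit hydrogens by atom environment:
  5 × C: no H
  2 × C: 3 H each → 6
  2 × C: 2 H each → 4
  2 × O: no H
  1 × C: 1 H
  1 × F: no H
  1 × N: no H
  1 × N (charge +1): no H
  1 × O (charge -1): no H
  Total hydrogens = 11.
Molecular formula: C10H11FN2O3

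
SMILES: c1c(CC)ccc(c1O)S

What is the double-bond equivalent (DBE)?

Molecular formula from the SMILES: C8H10OS.
DoU = (2C + 2 + N − H − X)/2 = (2·8 + 2 + 0 − 10 − 0)/2 = 8/2 = 4.
(Structurally: 1 ring(s) + 3 π bond(s) = 4.)

4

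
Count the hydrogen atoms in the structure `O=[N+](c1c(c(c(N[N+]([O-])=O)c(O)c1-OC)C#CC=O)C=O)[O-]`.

7

Hydrogens are implicit in SMILES; fill each atom to its normal valence:
  6 × C (aromatic): no H
  5 × O: no H
  2 × C: 1 H each → 2
  2 × C: no H
  2 × N (charge +1): no H
  2 × O (charge -1): no H
  1 × C: 3 H
  1 × N: 1 H
  1 × O: 1 H
  Total hydrogens = 7.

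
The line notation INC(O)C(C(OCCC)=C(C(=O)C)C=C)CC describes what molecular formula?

C13H22INO3

Heavy atoms from the SMILES: 13 C, 1 I, 1 N, 3 O.
Implicit hydrogens by atom environment:
  4 × C: 2 H each → 8
  3 × C: 3 H each → 9
  3 × C: 1 H each → 3
  3 × C: no H
  2 × O: no H
  1 × I: no H
  1 × N: 1 H
  1 × O: 1 H
  Total hydrogens = 22.
Molecular formula: C13H22INO3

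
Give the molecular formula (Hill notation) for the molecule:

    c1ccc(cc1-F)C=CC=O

C9H7FO

Heavy atoms from the SMILES: 9 C, 1 F, 1 O.
Implicit hydrogens by atom environment:
  4 × C (aromatic): 1 H each → 4
  3 × C: 1 H each → 3
  2 × C (aromatic): no H
  1 × F: no H
  1 × O: no H
  Total hydrogens = 7.
Molecular formula: C9H7FO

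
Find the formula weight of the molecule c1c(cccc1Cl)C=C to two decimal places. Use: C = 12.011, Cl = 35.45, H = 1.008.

138.59

Molecular formula: C8H7Cl.
M = 8×12.011 + 1×35.45 + 7×1.008 = 138.59 g/mol.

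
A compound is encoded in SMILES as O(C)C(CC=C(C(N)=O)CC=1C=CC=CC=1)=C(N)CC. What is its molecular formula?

C16H22N2O2

Heavy atoms from the SMILES: 16 C, 2 N, 2 O.
Implicit hydrogens by atom environment:
  5 × C (aromatic): 1 H each → 5
  4 × C: no H
  3 × C: 2 H each → 6
  2 × C: 3 H each → 6
  2 × N: 2 H each → 4
  2 × O: no H
  1 × C: 1 H
  1 × C (aromatic): no H
  Total hydrogens = 22.
Molecular formula: C16H22N2O2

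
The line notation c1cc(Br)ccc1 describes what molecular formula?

C6H5Br

Heavy atoms from the SMILES: 1 Br, 6 C.
Implicit hydrogens by atom environment:
  5 × C (aromatic): 1 H each → 5
  1 × Br: no H
  1 × C (aromatic): no H
  Total hydrogens = 5.
Molecular formula: C6H5Br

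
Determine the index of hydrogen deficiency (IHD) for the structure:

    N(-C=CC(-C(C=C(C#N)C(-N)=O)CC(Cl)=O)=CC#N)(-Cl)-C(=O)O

Molecular formula from the SMILES: C13H10Cl2N4O4.
DoU = (2C + 2 + N − H − X)/2 = (2·13 + 2 + 4 − 10 − 2)/2 = 20/2 = 10.
(Structurally: 0 ring(s) + 10 π bond(s) = 10.)

10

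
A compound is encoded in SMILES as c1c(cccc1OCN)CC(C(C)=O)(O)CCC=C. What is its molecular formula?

C15H21NO3

Heavy atoms from the SMILES: 15 C, 1 N, 3 O.
Implicit hydrogens by atom environment:
  5 × C: 2 H each → 10
  4 × C (aromatic): 1 H each → 4
  2 × C: no H
  2 × C (aromatic): no H
  2 × O: no H
  1 × C: 3 H
  1 × C: 1 H
  1 × N: 2 H
  1 × O: 1 H
  Total hydrogens = 21.
Molecular formula: C15H21NO3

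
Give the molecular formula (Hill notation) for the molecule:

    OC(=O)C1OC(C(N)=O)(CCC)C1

C8H13NO4

Heavy atoms from the SMILES: 8 C, 1 N, 4 O.
Implicit hydrogens by atom environment:
  3 × C: 2 H each → 6
  3 × C: no H
  3 × O: no H
  1 × C: 3 H
  1 × C: 1 H
  1 × N: 2 H
  1 × O: 1 H
  Total hydrogens = 13.
Molecular formula: C8H13NO4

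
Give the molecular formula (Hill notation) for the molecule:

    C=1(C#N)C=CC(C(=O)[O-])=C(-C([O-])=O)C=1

Heavy atoms from the SMILES: 9 C, 1 N, 4 O.
Implicit hydrogens by atom environment:
  3 × C (aromatic): 1 H each → 3
  3 × C (aromatic): no H
  3 × C: no H
  2 × O: no H
  2 × O (charge -1): no H
  1 × N: no H
  Total hydrogens = 3.
Net charge -2.
Molecular formula: [C9H3NO4]2-

[C9H3NO4]2-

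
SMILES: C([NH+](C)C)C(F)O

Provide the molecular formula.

Heavy atoms from the SMILES: 4 C, 1 F, 1 N, 1 O.
Implicit hydrogens by atom environment:
  2 × C: 3 H each → 6
  1 × C: 2 H
  1 × C: 1 H
  1 × F: no H
  1 × N (charge +1): 1 H
  1 × O: 1 H
  Total hydrogens = 11.
Net charge +1.
Molecular formula: C4H11FNO+

C4H11FNO+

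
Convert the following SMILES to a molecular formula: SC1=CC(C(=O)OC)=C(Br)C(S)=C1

C8H7BrO2S2

Heavy atoms from the SMILES: 1 Br, 8 C, 2 O, 2 S.
Implicit hydrogens by atom environment:
  4 × C (aromatic): no H
  2 × C (aromatic): 1 H each → 2
  2 × O: no H
  2 × S: 1 H each → 2
  1 × Br: no H
  1 × C: 3 H
  1 × C: no H
  Total hydrogens = 7.
Molecular formula: C8H7BrO2S2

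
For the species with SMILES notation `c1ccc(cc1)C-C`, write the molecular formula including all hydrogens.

C8H10

Heavy atoms from the SMILES: 8 C.
Implicit hydrogens by atom environment:
  5 × C (aromatic): 1 H each → 5
  1 × C: 3 H
  1 × C: 2 H
  1 × C (aromatic): no H
  Total hydrogens = 10.
Molecular formula: C8H10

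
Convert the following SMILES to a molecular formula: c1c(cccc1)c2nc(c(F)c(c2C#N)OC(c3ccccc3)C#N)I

C20H11FIN3O

Heavy atoms from the SMILES: 20 C, 1 F, 1 I, 3 N, 1 O.
Implicit hydrogens by atom environment:
  10 × C (aromatic): 1 H each → 10
  7 × C (aromatic): no H
  2 × C: no H
  2 × N: no H
  1 × C: 1 H
  1 × F: no H
  1 × I: no H
  1 × N (aromatic): no H
  1 × O: no H
  Total hydrogens = 11.
Molecular formula: C20H11FIN3O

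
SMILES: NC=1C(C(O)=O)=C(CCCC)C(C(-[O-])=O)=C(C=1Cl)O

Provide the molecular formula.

Heavy atoms from the SMILES: 12 C, 1 Cl, 1 N, 5 O.
Implicit hydrogens by atom environment:
  6 × C (aromatic): no H
  3 × C: 2 H each → 6
  2 × C: no H
  2 × O: 1 H each → 2
  2 × O: no H
  1 × C: 3 H
  1 × Cl: no H
  1 × N: 2 H
  1 × O (charge -1): no H
  Total hydrogens = 13.
Net charge -1.
Molecular formula: C12H13ClNO5-

C12H13ClNO5-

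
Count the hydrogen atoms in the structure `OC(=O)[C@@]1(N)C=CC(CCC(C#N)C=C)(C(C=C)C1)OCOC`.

Hydrogens are implicit in SMILES; fill each atom to its normal valence:
  6 × C: 2 H each → 12
  6 × C: 1 H each → 6
  4 × C: no H
  3 × O: no H
  1 × C: 3 H
  1 × N: 2 H
  1 × N: no H
  1 × O: 1 H
  Total hydrogens = 24.

24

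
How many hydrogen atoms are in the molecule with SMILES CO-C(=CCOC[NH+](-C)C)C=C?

18

Hydrogens are implicit in SMILES; fill each atom to its normal valence:
  3 × C: 3 H each → 9
  3 × C: 2 H each → 6
  2 × C: 1 H each → 2
  2 × O: no H
  1 × C: no H
  1 × N (charge +1): 1 H
  Total hydrogens = 18.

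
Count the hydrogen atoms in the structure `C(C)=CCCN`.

Hydrogens are implicit in SMILES; fill each atom to its normal valence:
  2 × C: 2 H each → 4
  2 × C: 1 H each → 2
  1 × C: 3 H
  1 × N: 2 H
  Total hydrogens = 11.

11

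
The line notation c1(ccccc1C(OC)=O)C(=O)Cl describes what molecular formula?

C9H7ClO3

Heavy atoms from the SMILES: 9 C, 1 Cl, 3 O.
Implicit hydrogens by atom environment:
  4 × C (aromatic): 1 H each → 4
  3 × O: no H
  2 × C (aromatic): no H
  2 × C: no H
  1 × C: 3 H
  1 × Cl: no H
  Total hydrogens = 7.
Molecular formula: C9H7ClO3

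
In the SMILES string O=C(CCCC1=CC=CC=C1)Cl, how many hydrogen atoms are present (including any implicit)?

11

Hydrogens are implicit in SMILES; fill each atom to its normal valence:
  5 × C (aromatic): 1 H each → 5
  3 × C: 2 H each → 6
  1 × C (aromatic): no H
  1 × C: no H
  1 × Cl: no H
  1 × O: no H
  Total hydrogens = 11.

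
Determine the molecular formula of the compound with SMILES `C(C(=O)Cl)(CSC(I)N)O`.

C4H7ClINO2S

Heavy atoms from the SMILES: 4 C, 1 Cl, 1 I, 1 N, 2 O, 1 S.
Implicit hydrogens by atom environment:
  2 × C: 1 H each → 2
  1 × C: 2 H
  1 × C: no H
  1 × Cl: no H
  1 × I: no H
  1 × N: 2 H
  1 × O: 1 H
  1 × O: no H
  1 × S: no H
  Total hydrogens = 7.
Molecular formula: C4H7ClINO2S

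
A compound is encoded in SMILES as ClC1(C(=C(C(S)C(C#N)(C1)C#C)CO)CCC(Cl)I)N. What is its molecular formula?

Heavy atoms from the SMILES: 13 C, 2 Cl, 1 I, 2 N, 1 O, 1 S.
Implicit hydrogens by atom environment:
  6 × C: no H
  4 × C: 2 H each → 8
  3 × C: 1 H each → 3
  2 × Cl: no H
  1 × I: no H
  1 × N: 2 H
  1 × N: no H
  1 × O: 1 H
  1 × S: 1 H
  Total hydrogens = 15.
Molecular formula: C13H15Cl2IN2OS

C13H15Cl2IN2OS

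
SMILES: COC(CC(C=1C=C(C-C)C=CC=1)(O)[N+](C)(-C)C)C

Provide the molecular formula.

Heavy atoms from the SMILES: 16 C, 1 N, 2 O.
Implicit hydrogens by atom environment:
  6 × C: 3 H each → 18
  4 × C (aromatic): 1 H each → 4
  2 × C: 2 H each → 4
  2 × C (aromatic): no H
  1 × C: 1 H
  1 × C: no H
  1 × N (charge +1): no H
  1 × O: 1 H
  1 × O: no H
  Total hydrogens = 28.
Net charge +1.
Molecular formula: C16H28NO2+

C16H28NO2+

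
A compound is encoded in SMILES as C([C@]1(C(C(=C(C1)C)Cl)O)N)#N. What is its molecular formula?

C7H9ClN2O

Heavy atoms from the SMILES: 7 C, 1 Cl, 2 N, 1 O.
Implicit hydrogens by atom environment:
  4 × C: no H
  1 × C: 3 H
  1 × C: 2 H
  1 × C: 1 H
  1 × Cl: no H
  1 × N: 2 H
  1 × N: no H
  1 × O: 1 H
  Total hydrogens = 9.
Molecular formula: C7H9ClN2O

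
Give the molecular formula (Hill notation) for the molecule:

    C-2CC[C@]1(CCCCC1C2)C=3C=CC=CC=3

Heavy atoms from the SMILES: 16 C.
Implicit hydrogens by atom environment:
  8 × C: 2 H each → 16
  5 × C (aromatic): 1 H each → 5
  1 × C: 1 H
  1 × C: no H
  1 × C (aromatic): no H
  Total hydrogens = 22.
Molecular formula: C16H22

C16H22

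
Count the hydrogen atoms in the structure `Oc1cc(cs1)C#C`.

Hydrogens are implicit in SMILES; fill each atom to its normal valence:
  2 × C (aromatic): 1 H each → 2
  2 × C (aromatic): no H
  1 × C: 1 H
  1 × C: no H
  1 × O: 1 H
  1 × S (aromatic): no H
  Total hydrogens = 4.

4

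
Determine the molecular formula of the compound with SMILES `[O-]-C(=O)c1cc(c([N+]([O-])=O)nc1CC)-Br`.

C8H6BrN2O4-

Heavy atoms from the SMILES: 1 Br, 8 C, 2 N, 4 O.
Implicit hydrogens by atom environment:
  4 × C (aromatic): no H
  2 × O: no H
  2 × O (charge -1): no H
  1 × Br: no H
  1 × C: 3 H
  1 × C: 2 H
  1 × C (aromatic): 1 H
  1 × C: no H
  1 × N (aromatic): no H
  1 × N (charge +1): no H
  Total hydrogens = 6.
Net charge -1.
Molecular formula: C8H6BrN2O4-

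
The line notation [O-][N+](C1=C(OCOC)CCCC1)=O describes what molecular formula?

Heavy atoms from the SMILES: 8 C, 1 N, 4 O.
Implicit hydrogens by atom environment:
  5 × C: 2 H each → 10
  3 × O: no H
  2 × C: no H
  1 × C: 3 H
  1 × N (charge +1): no H
  1 × O (charge -1): no H
  Total hydrogens = 13.
Molecular formula: C8H13NO4

C8H13NO4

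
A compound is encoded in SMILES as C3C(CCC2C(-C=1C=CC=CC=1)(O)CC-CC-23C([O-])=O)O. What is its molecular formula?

Heavy atoms from the SMILES: 17 C, 4 O.
Implicit hydrogens by atom environment:
  6 × C: 2 H each → 12
  5 × C (aromatic): 1 H each → 5
  3 × C: no H
  2 × C: 1 H each → 2
  2 × O: 1 H each → 2
  1 × C (aromatic): no H
  1 × O: no H
  1 × O (charge -1): no H
  Total hydrogens = 21.
Net charge -1.
Molecular formula: C17H21O4-

C17H21O4-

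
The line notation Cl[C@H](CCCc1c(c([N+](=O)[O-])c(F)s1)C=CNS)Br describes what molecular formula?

Heavy atoms from the SMILES: 1 Br, 10 C, 1 Cl, 1 F, 2 N, 2 O, 2 S.
Implicit hydrogens by atom environment:
  4 × C (aromatic): no H
  3 × C: 2 H each → 6
  3 × C: 1 H each → 3
  1 × Br: no H
  1 × Cl: no H
  1 × F: no H
  1 × N: 1 H
  1 × N (charge +1): no H
  1 × O: no H
  1 × O (charge -1): no H
  1 × S: 1 H
  1 × S (aromatic): no H
  Total hydrogens = 11.
Molecular formula: C10H11BrClFN2O2S2

C10H11BrClFN2O2S2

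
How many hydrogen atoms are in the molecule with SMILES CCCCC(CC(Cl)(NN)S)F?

Hydrogens are implicit in SMILES; fill each atom to its normal valence:
  4 × C: 2 H each → 8
  1 × C: 3 H
  1 × C: 1 H
  1 × C: no H
  1 × Cl: no H
  1 × F: no H
  1 × N: 2 H
  1 × N: 1 H
  1 × S: 1 H
  Total hydrogens = 16.

16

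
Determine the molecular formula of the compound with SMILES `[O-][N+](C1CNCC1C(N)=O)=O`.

Heavy atoms from the SMILES: 5 C, 3 N, 3 O.
Implicit hydrogens by atom environment:
  2 × C: 2 H each → 4
  2 × C: 1 H each → 2
  2 × O: no H
  1 × C: no H
  1 × N: 2 H
  1 × N: 1 H
  1 × N (charge +1): no H
  1 × O (charge -1): no H
  Total hydrogens = 9.
Molecular formula: C5H9N3O3

C5H9N3O3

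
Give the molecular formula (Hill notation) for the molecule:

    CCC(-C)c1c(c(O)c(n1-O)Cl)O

Heavy atoms from the SMILES: 8 C, 1 Cl, 1 N, 3 O.
Implicit hydrogens by atom environment:
  4 × C (aromatic): no H
  3 × O: 1 H each → 3
  2 × C: 3 H each → 6
  1 × C: 2 H
  1 × C: 1 H
  1 × Cl: no H
  1 × N (aromatic): no H
  Total hydrogens = 12.
Molecular formula: C8H12ClNO3

C8H12ClNO3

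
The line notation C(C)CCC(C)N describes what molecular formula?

Heavy atoms from the SMILES: 6 C, 1 N.
Implicit hydrogens by atom environment:
  3 × C: 2 H each → 6
  2 × C: 3 H each → 6
  1 × C: 1 H
  1 × N: 2 H
  Total hydrogens = 15.
Molecular formula: C6H15N

C6H15N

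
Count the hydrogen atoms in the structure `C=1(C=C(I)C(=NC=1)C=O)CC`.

Hydrogens are implicit in SMILES; fill each atom to its normal valence:
  3 × C (aromatic): no H
  2 × C (aromatic): 1 H each → 2
  1 × C: 3 H
  1 × C: 2 H
  1 × C: 1 H
  1 × I: no H
  1 × N (aromatic): no H
  1 × O: no H
  Total hydrogens = 8.

8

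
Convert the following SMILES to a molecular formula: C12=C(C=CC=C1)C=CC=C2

Heavy atoms from the SMILES: 10 C.
Implicit hydrogens by atom environment:
  8 × C (aromatic): 1 H each → 8
  2 × C (aromatic): no H
  Total hydrogens = 8.
Molecular formula: C10H8

C10H8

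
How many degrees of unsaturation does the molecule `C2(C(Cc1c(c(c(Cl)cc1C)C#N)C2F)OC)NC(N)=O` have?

8

Molecular formula from the SMILES: C14H15ClFN3O2.
DoU = (2C + 2 + N − H − X)/2 = (2·14 + 2 + 3 − 15 − 2)/2 = 16/2 = 8.
(Structurally: 2 ring(s) + 6 π bond(s) = 8.)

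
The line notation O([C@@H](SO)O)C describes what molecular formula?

C2H6O3S

Heavy atoms from the SMILES: 2 C, 3 O, 1 S.
Implicit hydrogens by atom environment:
  2 × O: 1 H each → 2
  1 × C: 3 H
  1 × C: 1 H
  1 × O: no H
  1 × S: no H
  Total hydrogens = 6.
Molecular formula: C2H6O3S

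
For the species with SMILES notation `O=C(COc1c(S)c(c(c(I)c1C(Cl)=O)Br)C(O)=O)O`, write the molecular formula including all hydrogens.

C10H5BrClIO6S

Heavy atoms from the SMILES: 1 Br, 10 C, 1 Cl, 1 I, 6 O, 1 S.
Implicit hydrogens by atom environment:
  6 × C (aromatic): no H
  4 × O: no H
  3 × C: no H
  2 × O: 1 H each → 2
  1 × Br: no H
  1 × C: 2 H
  1 × Cl: no H
  1 × I: no H
  1 × S: 1 H
  Total hydrogens = 5.
Molecular formula: C10H5BrClIO6S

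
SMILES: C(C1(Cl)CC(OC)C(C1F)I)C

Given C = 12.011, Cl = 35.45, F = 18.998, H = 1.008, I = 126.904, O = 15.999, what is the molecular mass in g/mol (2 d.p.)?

Molecular formula: C8H13ClFIO.
M = 8×12.011 + 1×35.45 + 1×18.998 + 13×1.008 + 1×126.904 + 1×15.999 = 306.54 g/mol.

306.54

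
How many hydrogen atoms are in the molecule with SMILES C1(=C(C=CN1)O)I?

Hydrogens are implicit in SMILES; fill each atom to its normal valence:
  2 × C (aromatic): 1 H each → 2
  2 × C (aromatic): no H
  1 × I: no H
  1 × N (aromatic): 1 H
  1 × O: 1 H
  Total hydrogens = 4.

4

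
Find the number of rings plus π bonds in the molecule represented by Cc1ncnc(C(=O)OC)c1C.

5

Molecular formula from the SMILES: C8H10N2O2.
DoU = (2C + 2 + N − H − X)/2 = (2·8 + 2 + 2 − 10 − 0)/2 = 10/2 = 5.
(Structurally: 1 ring(s) + 4 π bond(s) = 5.)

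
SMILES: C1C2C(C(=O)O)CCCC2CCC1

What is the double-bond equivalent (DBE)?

Molecular formula from the SMILES: C11H18O2.
DoU = (2C + 2 + N − H − X)/2 = (2·11 + 2 + 0 − 18 − 0)/2 = 6/2 = 3.
(Structurally: 2 ring(s) + 1 π bond(s) = 3.)

3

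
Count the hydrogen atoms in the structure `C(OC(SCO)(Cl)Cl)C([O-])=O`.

Hydrogens are implicit in SMILES; fill each atom to its normal valence:
  2 × C: 2 H each → 4
  2 × C: no H
  2 × Cl: no H
  2 × O: no H
  1 × O: 1 H
  1 × O (charge -1): no H
  1 × S: no H
  Total hydrogens = 5.

5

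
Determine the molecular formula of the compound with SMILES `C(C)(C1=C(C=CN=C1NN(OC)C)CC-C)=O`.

Heavy atoms from the SMILES: 12 C, 3 N, 2 O.
Implicit hydrogens by atom environment:
  4 × C: 3 H each → 12
  3 × C (aromatic): no H
  2 × C: 2 H each → 4
  2 × C (aromatic): 1 H each → 2
  2 × O: no H
  1 × C: no H
  1 × N: 1 H
  1 × N (aromatic): no H
  1 × N: no H
  Total hydrogens = 19.
Molecular formula: C12H19N3O2

C12H19N3O2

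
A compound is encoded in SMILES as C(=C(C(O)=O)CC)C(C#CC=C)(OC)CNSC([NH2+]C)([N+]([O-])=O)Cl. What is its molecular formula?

Heavy atoms from the SMILES: 14 C, 1 Cl, 3 N, 5 O, 1 S.
Implicit hydrogens by atom environment:
  6 × C: no H
  3 × C: 3 H each → 9
  3 × C: 2 H each → 6
  3 × O: no H
  2 × C: 1 H each → 2
  1 × Cl: no H
  1 × N (charge +1): 2 H
  1 × N: 1 H
  1 × N (charge +1): no H
  1 × O: 1 H
  1 × O (charge -1): no H
  1 × S: no H
  Total hydrogens = 21.
Net charge +1.
Molecular formula: C14H21ClN3O5S+

C14H21ClN3O5S+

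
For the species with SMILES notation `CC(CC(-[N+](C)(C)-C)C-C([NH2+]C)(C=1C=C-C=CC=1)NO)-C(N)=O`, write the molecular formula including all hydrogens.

Heavy atoms from the SMILES: 17 C, 4 N, 2 O.
Implicit hydrogens by atom environment:
  5 × C: 3 H each → 15
  5 × C (aromatic): 1 H each → 5
  2 × C: 2 H each → 4
  2 × C: 1 H each → 2
  2 × C: no H
  1 × C (aromatic): no H
  1 × N (charge +1): 2 H
  1 × N: 2 H
  1 × N: 1 H
  1 × N (charge +1): no H
  1 × O: 1 H
  1 × O: no H
  Total hydrogens = 32.
Net charge +2.
Molecular formula: [C17H32N4O2]2+

[C17H32N4O2]2+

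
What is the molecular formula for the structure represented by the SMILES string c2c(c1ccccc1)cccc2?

C12H10

Heavy atoms from the SMILES: 12 C.
Implicit hydrogens by atom environment:
  10 × C (aromatic): 1 H each → 10
  2 × C (aromatic): no H
  Total hydrogens = 10.
Molecular formula: C12H10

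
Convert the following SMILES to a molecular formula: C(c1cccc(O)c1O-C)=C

Heavy atoms from the SMILES: 9 C, 2 O.
Implicit hydrogens by atom environment:
  3 × C (aromatic): 1 H each → 3
  3 × C (aromatic): no H
  1 × C: 3 H
  1 × C: 2 H
  1 × C: 1 H
  1 × O: 1 H
  1 × O: no H
  Total hydrogens = 10.
Molecular formula: C9H10O2

C9H10O2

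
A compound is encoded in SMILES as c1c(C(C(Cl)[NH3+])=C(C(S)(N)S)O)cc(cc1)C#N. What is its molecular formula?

C11H13ClN3OS2+

Heavy atoms from the SMILES: 11 C, 1 Cl, 3 N, 1 O, 2 S.
Implicit hydrogens by atom environment:
  4 × C (aromatic): 1 H each → 4
  4 × C: no H
  2 × C (aromatic): no H
  2 × S: 1 H each → 2
  1 × C: 1 H
  1 × Cl: no H
  1 × N (charge +1): 3 H
  1 × N: 2 H
  1 × N: no H
  1 × O: 1 H
  Total hydrogens = 13.
Net charge +1.
Molecular formula: C11H13ClN3OS2+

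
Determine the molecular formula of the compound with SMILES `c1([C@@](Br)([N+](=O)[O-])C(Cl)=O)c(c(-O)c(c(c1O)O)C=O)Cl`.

Heavy atoms from the SMILES: 1 Br, 9 C, 2 Cl, 1 N, 7 O.
Implicit hydrogens by atom environment:
  6 × C (aromatic): no H
  3 × O: 1 H each → 3
  3 × O: no H
  2 × C: no H
  2 × Cl: no H
  1 × Br: no H
  1 × C: 1 H
  1 × N (charge +1): no H
  1 × O (charge -1): no H
  Total hydrogens = 4.
Molecular formula: C9H4BrCl2NO7

C9H4BrCl2NO7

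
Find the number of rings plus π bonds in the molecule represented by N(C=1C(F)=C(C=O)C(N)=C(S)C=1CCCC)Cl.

Molecular formula from the SMILES: C11H14ClFN2OS.
DoU = (2C + 2 + N − H − X)/2 = (2·11 + 2 + 2 − 14 − 2)/2 = 10/2 = 5.
(Structurally: 1 ring(s) + 4 π bond(s) = 5.)

5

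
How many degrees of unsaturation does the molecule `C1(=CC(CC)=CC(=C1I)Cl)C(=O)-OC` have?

Molecular formula from the SMILES: C10H10ClIO2.
DoU = (2C + 2 + N − H − X)/2 = (2·10 + 2 + 0 − 10 − 2)/2 = 10/2 = 5.
(Structurally: 1 ring(s) + 4 π bond(s) = 5.)

5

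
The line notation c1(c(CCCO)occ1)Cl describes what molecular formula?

Heavy atoms from the SMILES: 7 C, 1 Cl, 2 O.
Implicit hydrogens by atom environment:
  3 × C: 2 H each → 6
  2 × C (aromatic): 1 H each → 2
  2 × C (aromatic): no H
  1 × Cl: no H
  1 × O: 1 H
  1 × O (aromatic): no H
  Total hydrogens = 9.
Molecular formula: C7H9ClO2

C7H9ClO2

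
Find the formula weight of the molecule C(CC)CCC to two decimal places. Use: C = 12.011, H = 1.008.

86.18

Molecular formula: C6H14.
M = 6×12.011 + 14×1.008 = 86.18 g/mol.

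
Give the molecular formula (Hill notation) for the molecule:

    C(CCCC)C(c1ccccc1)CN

Heavy atoms from the SMILES: 13 C, 1 N.
Implicit hydrogens by atom environment:
  5 × C: 2 H each → 10
  5 × C (aromatic): 1 H each → 5
  1 × C: 3 H
  1 × C: 1 H
  1 × C (aromatic): no H
  1 × N: 2 H
  Total hydrogens = 21.
Molecular formula: C13H21N

C13H21N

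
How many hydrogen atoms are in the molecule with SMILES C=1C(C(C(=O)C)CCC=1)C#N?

11

Hydrogens are implicit in SMILES; fill each atom to its normal valence:
  4 × C: 1 H each → 4
  2 × C: 2 H each → 4
  2 × C: no H
  1 × C: 3 H
  1 × N: no H
  1 × O: no H
  Total hydrogens = 11.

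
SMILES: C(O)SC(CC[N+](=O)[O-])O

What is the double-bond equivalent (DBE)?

1

Molecular formula from the SMILES: C4H9NO4S.
DoU = (2C + 2 + N − H − X)/2 = (2·4 + 2 + 1 − 9 − 0)/2 = 2/2 = 1.
(Structurally: 0 ring(s) + 1 π bond(s) = 1.)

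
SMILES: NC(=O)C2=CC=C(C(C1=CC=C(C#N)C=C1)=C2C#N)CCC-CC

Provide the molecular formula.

C20H19N3O

Heavy atoms from the SMILES: 20 C, 3 N, 1 O.
Implicit hydrogens by atom environment:
  6 × C (aromatic): 1 H each → 6
  6 × C (aromatic): no H
  4 × C: 2 H each → 8
  3 × C: no H
  2 × N: no H
  1 × C: 3 H
  1 × N: 2 H
  1 × O: no H
  Total hydrogens = 19.
Molecular formula: C20H19N3O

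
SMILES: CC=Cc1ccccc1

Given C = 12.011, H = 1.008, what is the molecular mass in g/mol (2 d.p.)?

118.18

Molecular formula: C9H10.
M = 9×12.011 + 10×1.008 = 118.18 g/mol.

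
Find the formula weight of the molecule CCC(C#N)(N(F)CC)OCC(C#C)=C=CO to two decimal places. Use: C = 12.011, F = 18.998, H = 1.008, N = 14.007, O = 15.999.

238.26

Molecular formula: C12H15FN2O2.
M = 12×12.011 + 1×18.998 + 15×1.008 + 2×14.007 + 2×15.999 = 238.26 g/mol.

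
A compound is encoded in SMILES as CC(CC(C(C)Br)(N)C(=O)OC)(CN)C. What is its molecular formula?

Heavy atoms from the SMILES: 1 Br, 10 C, 2 N, 2 O.
Implicit hydrogens by atom environment:
  4 × C: 3 H each → 12
  3 × C: no H
  2 × C: 2 H each → 4
  2 × N: 2 H each → 4
  2 × O: no H
  1 × Br: no H
  1 × C: 1 H
  Total hydrogens = 21.
Molecular formula: C10H21BrN2O2

C10H21BrN2O2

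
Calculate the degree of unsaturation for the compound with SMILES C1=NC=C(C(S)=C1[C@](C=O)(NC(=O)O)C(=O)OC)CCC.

7

Molecular formula from the SMILES: C13H16N2O5S.
DoU = (2C + 2 + N − H − X)/2 = (2·13 + 2 + 2 − 16 − 0)/2 = 14/2 = 7.
(Structurally: 1 ring(s) + 6 π bond(s) = 7.)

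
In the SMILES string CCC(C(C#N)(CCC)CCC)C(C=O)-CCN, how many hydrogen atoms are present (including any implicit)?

28

Hydrogens are implicit in SMILES; fill each atom to its normal valence:
  7 × C: 2 H each → 14
  3 × C: 3 H each → 9
  3 × C: 1 H each → 3
  2 × C: no H
  1 × N: 2 H
  1 × N: no H
  1 × O: no H
  Total hydrogens = 28.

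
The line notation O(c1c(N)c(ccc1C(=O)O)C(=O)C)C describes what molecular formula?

Heavy atoms from the SMILES: 10 C, 1 N, 4 O.
Implicit hydrogens by atom environment:
  4 × C (aromatic): no H
  3 × O: no H
  2 × C: 3 H each → 6
  2 × C (aromatic): 1 H each → 2
  2 × C: no H
  1 × N: 2 H
  1 × O: 1 H
  Total hydrogens = 11.
Molecular formula: C10H11NO4

C10H11NO4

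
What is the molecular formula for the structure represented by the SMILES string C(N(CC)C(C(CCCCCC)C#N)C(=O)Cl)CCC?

Heavy atoms from the SMILES: 16 C, 1 Cl, 2 N, 1 O.
Implicit hydrogens by atom environment:
  9 × C: 2 H each → 18
  3 × C: 3 H each → 9
  2 × C: 1 H each → 2
  2 × C: no H
  2 × N: no H
  1 × Cl: no H
  1 × O: no H
  Total hydrogens = 29.
Molecular formula: C16H29ClN2O

C16H29ClN2O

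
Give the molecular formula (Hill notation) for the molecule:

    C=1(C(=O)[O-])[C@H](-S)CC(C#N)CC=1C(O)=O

C9H8NO4S-

Heavy atoms from the SMILES: 9 C, 1 N, 4 O, 1 S.
Implicit hydrogens by atom environment:
  5 × C: no H
  2 × C: 2 H each → 4
  2 × C: 1 H each → 2
  2 × O: no H
  1 × N: no H
  1 × O: 1 H
  1 × O (charge -1): no H
  1 × S: 1 H
  Total hydrogens = 8.
Net charge -1.
Molecular formula: C9H8NO4S-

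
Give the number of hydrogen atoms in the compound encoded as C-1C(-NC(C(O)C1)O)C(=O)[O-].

10

Hydrogens are implicit in SMILES; fill each atom to its normal valence:
  3 × C: 1 H each → 3
  2 × C: 2 H each → 4
  2 × O: 1 H each → 2
  1 × C: no H
  1 × N: 1 H
  1 × O: no H
  1 × O (charge -1): no H
  Total hydrogens = 10.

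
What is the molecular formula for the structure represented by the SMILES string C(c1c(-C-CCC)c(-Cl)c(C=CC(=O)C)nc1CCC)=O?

C17H22ClNO2

Heavy atoms from the SMILES: 17 C, 1 Cl, 1 N, 2 O.
Implicit hydrogens by atom environment:
  5 × C: 2 H each → 10
  5 × C (aromatic): no H
  3 × C: 3 H each → 9
  3 × C: 1 H each → 3
  2 × O: no H
  1 × C: no H
  1 × Cl: no H
  1 × N (aromatic): no H
  Total hydrogens = 22.
Molecular formula: C17H22ClNO2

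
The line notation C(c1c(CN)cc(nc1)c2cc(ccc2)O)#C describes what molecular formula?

C14H12N2O

Heavy atoms from the SMILES: 14 C, 2 N, 1 O.
Implicit hydrogens by atom environment:
  6 × C (aromatic): 1 H each → 6
  5 × C (aromatic): no H
  1 × C: 2 H
  1 × C: 1 H
  1 × C: no H
  1 × N: 2 H
  1 × N (aromatic): no H
  1 × O: 1 H
  Total hydrogens = 12.
Molecular formula: C14H12N2O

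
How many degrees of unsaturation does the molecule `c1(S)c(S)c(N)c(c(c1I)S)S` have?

Molecular formula from the SMILES: C6H6INS4.
DoU = (2C + 2 + N − H − X)/2 = (2·6 + 2 + 1 − 6 − 1)/2 = 8/2 = 4.
(Structurally: 1 ring(s) + 3 π bond(s) = 4.)

4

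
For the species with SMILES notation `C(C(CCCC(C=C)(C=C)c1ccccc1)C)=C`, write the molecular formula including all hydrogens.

Heavy atoms from the SMILES: 18 C.
Implicit hydrogens by atom environment:
  6 × C: 2 H each → 12
  5 × C (aromatic): 1 H each → 5
  4 × C: 1 H each → 4
  1 × C: 3 H
  1 × C: no H
  1 × C (aromatic): no H
  Total hydrogens = 24.
Molecular formula: C18H24

C18H24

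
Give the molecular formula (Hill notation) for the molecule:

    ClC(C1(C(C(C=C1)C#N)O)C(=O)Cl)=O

Heavy atoms from the SMILES: 8 C, 2 Cl, 1 N, 3 O.
Implicit hydrogens by atom environment:
  4 × C: 1 H each → 4
  4 × C: no H
  2 × Cl: no H
  2 × O: no H
  1 × N: no H
  1 × O: 1 H
  Total hydrogens = 5.
Molecular formula: C8H5Cl2NO3

C8H5Cl2NO3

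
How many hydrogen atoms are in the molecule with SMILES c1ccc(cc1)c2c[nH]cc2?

Hydrogens are implicit in SMILES; fill each atom to its normal valence:
  8 × C (aromatic): 1 H each → 8
  2 × C (aromatic): no H
  1 × N (aromatic): 1 H
  Total hydrogens = 9.

9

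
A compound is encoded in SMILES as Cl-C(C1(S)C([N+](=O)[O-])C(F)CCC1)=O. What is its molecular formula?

C7H9ClFNO3S

Heavy atoms from the SMILES: 7 C, 1 Cl, 1 F, 1 N, 3 O, 1 S.
Implicit hydrogens by atom environment:
  3 × C: 2 H each → 6
  2 × C: 1 H each → 2
  2 × C: no H
  2 × O: no H
  1 × Cl: no H
  1 × F: no H
  1 × N (charge +1): no H
  1 × O (charge -1): no H
  1 × S: 1 H
  Total hydrogens = 9.
Molecular formula: C7H9ClFNO3S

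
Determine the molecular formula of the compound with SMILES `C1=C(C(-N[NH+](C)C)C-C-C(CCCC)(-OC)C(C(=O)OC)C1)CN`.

Heavy atoms from the SMILES: 18 C, 3 N, 3 O.
Implicit hydrogens by atom environment:
  7 × C: 2 H each → 14
  5 × C: 3 H each → 15
  3 × C: 1 H each → 3
  3 × C: no H
  3 × O: no H
  1 × N: 2 H
  1 × N: 1 H
  1 × N (charge +1): 1 H
  Total hydrogens = 36.
Net charge +1.
Molecular formula: C18H36N3O3+

C18H36N3O3+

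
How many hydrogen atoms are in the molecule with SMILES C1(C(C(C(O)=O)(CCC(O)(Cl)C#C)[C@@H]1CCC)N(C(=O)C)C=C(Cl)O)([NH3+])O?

Hydrogens are implicit in SMILES; fill each atom to its normal valence:
  7 × C: no H
  4 × C: 2 H each → 8
  4 × C: 1 H each → 4
  4 × O: 1 H each → 4
  2 × C: 3 H each → 6
  2 × Cl: no H
  2 × O: no H
  1 × N (charge +1): 3 H
  1 × N: no H
  Total hydrogens = 25.

25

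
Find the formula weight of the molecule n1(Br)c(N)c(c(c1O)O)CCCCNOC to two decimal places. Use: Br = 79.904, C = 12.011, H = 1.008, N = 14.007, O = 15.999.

Molecular formula: C9H16BrN3O3.
M = 1×79.904 + 9×12.011 + 16×1.008 + 3×14.007 + 3×15.999 = 294.15 g/mol.

294.15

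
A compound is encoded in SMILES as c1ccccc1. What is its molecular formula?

Heavy atoms from the SMILES: 6 C.
Implicit hydrogens by atom environment:
  6 × C (aromatic): 1 H each → 6
  Total hydrogens = 6.
Molecular formula: C6H6

C6H6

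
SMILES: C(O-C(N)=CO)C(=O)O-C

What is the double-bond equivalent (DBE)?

Molecular formula from the SMILES: C5H9NO4.
DoU = (2C + 2 + N − H − X)/2 = (2·5 + 2 + 1 − 9 − 0)/2 = 4/2 = 2.
(Structurally: 0 ring(s) + 2 π bond(s) = 2.)

2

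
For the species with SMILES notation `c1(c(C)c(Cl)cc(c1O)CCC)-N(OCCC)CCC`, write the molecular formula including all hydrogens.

Heavy atoms from the SMILES: 16 C, 1 Cl, 1 N, 2 O.
Implicit hydrogens by atom environment:
  6 × C: 2 H each → 12
  5 × C (aromatic): no H
  4 × C: 3 H each → 12
  1 × C (aromatic): 1 H
  1 × Cl: no H
  1 × N: no H
  1 × O: 1 H
  1 × O: no H
  Total hydrogens = 26.
Molecular formula: C16H26ClNO2

C16H26ClNO2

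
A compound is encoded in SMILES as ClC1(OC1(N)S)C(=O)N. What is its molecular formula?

C3H5ClN2O2S

Heavy atoms from the SMILES: 3 C, 1 Cl, 2 N, 2 O, 1 S.
Implicit hydrogens by atom environment:
  3 × C: no H
  2 × N: 2 H each → 4
  2 × O: no H
  1 × Cl: no H
  1 × S: 1 H
  Total hydrogens = 5.
Molecular formula: C3H5ClN2O2S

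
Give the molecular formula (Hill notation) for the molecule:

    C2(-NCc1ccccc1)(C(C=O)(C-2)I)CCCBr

Heavy atoms from the SMILES: 1 Br, 14 C, 1 I, 1 N, 1 O.
Implicit hydrogens by atom environment:
  5 × C: 2 H each → 10
  5 × C (aromatic): 1 H each → 5
  2 × C: no H
  1 × Br: no H
  1 × C: 1 H
  1 × C (aromatic): no H
  1 × I: no H
  1 × N: 1 H
  1 × O: no H
  Total hydrogens = 17.
Molecular formula: C14H17BrINO

C14H17BrINO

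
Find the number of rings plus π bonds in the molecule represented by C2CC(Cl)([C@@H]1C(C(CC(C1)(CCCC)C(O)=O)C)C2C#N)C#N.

7

Molecular formula from the SMILES: C18H25ClN2O2.
DoU = (2C + 2 + N − H − X)/2 = (2·18 + 2 + 2 − 25 − 1)/2 = 14/2 = 7.
(Structurally: 2 ring(s) + 5 π bond(s) = 7.)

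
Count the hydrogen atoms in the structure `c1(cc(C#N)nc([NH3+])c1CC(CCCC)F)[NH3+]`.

Hydrogens are implicit in SMILES; fill each atom to its normal valence:
  4 × C: 2 H each → 8
  4 × C (aromatic): no H
  2 × N (charge +1): 3 H each → 6
  1 × C: 3 H
  1 × C (aromatic): 1 H
  1 × C: 1 H
  1 × C: no H
  1 × F: no H
  1 × N (aromatic): no H
  1 × N: no H
  Total hydrogens = 19.

19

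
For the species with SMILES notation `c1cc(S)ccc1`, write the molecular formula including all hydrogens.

Heavy atoms from the SMILES: 6 C, 1 S.
Implicit hydrogens by atom environment:
  5 × C (aromatic): 1 H each → 5
  1 × C (aromatic): no H
  1 × S: 1 H
  Total hydrogens = 6.
Molecular formula: C6H6S

C6H6S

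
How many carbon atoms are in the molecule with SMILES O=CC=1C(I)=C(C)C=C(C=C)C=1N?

The symbol for carbon appears 10 times in the SMILES.

10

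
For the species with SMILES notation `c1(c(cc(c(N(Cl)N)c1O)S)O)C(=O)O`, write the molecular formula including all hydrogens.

Heavy atoms from the SMILES: 7 C, 1 Cl, 2 N, 4 O, 1 S.
Implicit hydrogens by atom environment:
  5 × C (aromatic): no H
  3 × O: 1 H each → 3
  1 × C (aromatic): 1 H
  1 × C: no H
  1 × Cl: no H
  1 × N: 2 H
  1 × N: no H
  1 × O: no H
  1 × S: 1 H
  Total hydrogens = 7.
Molecular formula: C7H7ClN2O4S

C7H7ClN2O4S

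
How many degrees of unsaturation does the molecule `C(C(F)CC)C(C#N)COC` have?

2

Molecular formula from the SMILES: C8H14FNO.
DoU = (2C + 2 + N − H − X)/2 = (2·8 + 2 + 1 − 14 − 1)/2 = 4/2 = 2.
(Structurally: 0 ring(s) + 2 π bond(s) = 2.)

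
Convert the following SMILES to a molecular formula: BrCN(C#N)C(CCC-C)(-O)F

Heavy atoms from the SMILES: 1 Br, 7 C, 1 F, 2 N, 1 O.
Implicit hydrogens by atom environment:
  4 × C: 2 H each → 8
  2 × C: no H
  2 × N: no H
  1 × Br: no H
  1 × C: 3 H
  1 × F: no H
  1 × O: 1 H
  Total hydrogens = 12.
Molecular formula: C7H12BrFN2O

C7H12BrFN2O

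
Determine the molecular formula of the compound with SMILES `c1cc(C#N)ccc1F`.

Heavy atoms from the SMILES: 7 C, 1 F, 1 N.
Implicit hydrogens by atom environment:
  4 × C (aromatic): 1 H each → 4
  2 × C (aromatic): no H
  1 × C: no H
  1 × F: no H
  1 × N: no H
  Total hydrogens = 4.
Molecular formula: C7H4FN

C7H4FN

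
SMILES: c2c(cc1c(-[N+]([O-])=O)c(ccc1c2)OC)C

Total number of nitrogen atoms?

The symbol for nitrogen appears 1 time in the SMILES.

1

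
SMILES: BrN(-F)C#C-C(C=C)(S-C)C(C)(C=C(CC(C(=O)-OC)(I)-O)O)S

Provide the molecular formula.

C14H18BrFINO4S2

Heavy atoms from the SMILES: 1 Br, 14 C, 1 F, 1 I, 1 N, 4 O, 2 S.
Implicit hydrogens by atom environment:
  7 × C: no H
  3 × C: 3 H each → 9
  2 × C: 2 H each → 4
  2 × C: 1 H each → 2
  2 × O: 1 H each → 2
  2 × O: no H
  1 × Br: no H
  1 × F: no H
  1 × I: no H
  1 × N: no H
  1 × S: 1 H
  1 × S: no H
  Total hydrogens = 18.
Molecular formula: C14H18BrFINO4S2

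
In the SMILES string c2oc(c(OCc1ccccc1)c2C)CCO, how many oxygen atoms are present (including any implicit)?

The symbol for oxygen appears 3 times in the SMILES.

3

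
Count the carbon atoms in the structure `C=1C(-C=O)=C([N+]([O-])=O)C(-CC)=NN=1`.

7

The symbol for carbon appears 7 times in the SMILES.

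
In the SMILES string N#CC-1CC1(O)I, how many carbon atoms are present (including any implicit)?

4

The symbol for carbon appears 4 times in the SMILES.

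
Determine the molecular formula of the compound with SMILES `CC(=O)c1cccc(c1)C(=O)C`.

C10H10O2

Heavy atoms from the SMILES: 10 C, 2 O.
Implicit hydrogens by atom environment:
  4 × C (aromatic): 1 H each → 4
  2 × C: 3 H each → 6
  2 × C (aromatic): no H
  2 × C: no H
  2 × O: no H
  Total hydrogens = 10.
Molecular formula: C10H10O2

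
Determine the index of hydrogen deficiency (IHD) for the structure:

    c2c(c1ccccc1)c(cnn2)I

8

Molecular formula from the SMILES: C10H7IN2.
DoU = (2C + 2 + N − H − X)/2 = (2·10 + 2 + 2 − 7 − 1)/2 = 16/2 = 8.
(Structurally: 2 ring(s) + 6 π bond(s) = 8.)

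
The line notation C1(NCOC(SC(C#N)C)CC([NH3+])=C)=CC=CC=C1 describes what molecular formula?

Heavy atoms from the SMILES: 14 C, 3 N, 1 O, 1 S.
Implicit hydrogens by atom environment:
  5 × C (aromatic): 1 H each → 5
  3 × C: 2 H each → 6
  2 × C: 1 H each → 2
  2 × C: no H
  1 × C: 3 H
  1 × C (aromatic): no H
  1 × N (charge +1): 3 H
  1 × N: 1 H
  1 × N: no H
  1 × O: no H
  1 × S: no H
  Total hydrogens = 20.
Net charge +1.
Molecular formula: C14H20N3OS+

C14H20N3OS+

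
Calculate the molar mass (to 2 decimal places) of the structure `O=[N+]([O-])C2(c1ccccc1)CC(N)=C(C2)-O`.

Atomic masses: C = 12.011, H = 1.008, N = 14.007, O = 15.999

Molecular formula: C11H12N2O3.
M = 11×12.011 + 12×1.008 + 2×14.007 + 3×15.999 = 220.23 g/mol.

220.23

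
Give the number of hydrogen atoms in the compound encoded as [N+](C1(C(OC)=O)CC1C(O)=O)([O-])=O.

7

Hydrogens are implicit in SMILES; fill each atom to its normal valence:
  4 × O: no H
  3 × C: no H
  1 × C: 3 H
  1 × C: 2 H
  1 × C: 1 H
  1 × N (charge +1): no H
  1 × O: 1 H
  1 × O (charge -1): no H
  Total hydrogens = 7.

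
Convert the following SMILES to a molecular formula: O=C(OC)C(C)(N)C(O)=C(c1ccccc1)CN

Heavy atoms from the SMILES: 13 C, 2 N, 3 O.
Implicit hydrogens by atom environment:
  5 × C (aromatic): 1 H each → 5
  4 × C: no H
  2 × C: 3 H each → 6
  2 × N: 2 H each → 4
  2 × O: no H
  1 × C: 2 H
  1 × C (aromatic): no H
  1 × O: 1 H
  Total hydrogens = 18.
Molecular formula: C13H18N2O3

C13H18N2O3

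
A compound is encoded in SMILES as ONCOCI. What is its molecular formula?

C2H6INO2

Heavy atoms from the SMILES: 2 C, 1 I, 1 N, 2 O.
Implicit hydrogens by atom environment:
  2 × C: 2 H each → 4
  1 × I: no H
  1 × N: 1 H
  1 × O: 1 H
  1 × O: no H
  Total hydrogens = 6.
Molecular formula: C2H6INO2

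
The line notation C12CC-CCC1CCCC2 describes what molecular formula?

C10H18

Heavy atoms from the SMILES: 10 C.
Implicit hydrogens by atom environment:
  8 × C: 2 H each → 16
  2 × C: 1 H each → 2
  Total hydrogens = 18.
Molecular formula: C10H18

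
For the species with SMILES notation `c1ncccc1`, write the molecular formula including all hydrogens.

Heavy atoms from the SMILES: 5 C, 1 N.
Implicit hydrogens by atom environment:
  5 × C (aromatic): 1 H each → 5
  1 × N (aromatic): no H
  Total hydrogens = 5.
Molecular formula: C5H5N

C5H5N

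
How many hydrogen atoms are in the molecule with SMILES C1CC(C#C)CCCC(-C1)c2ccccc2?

20

Hydrogens are implicit in SMILES; fill each atom to its normal valence:
  6 × C: 2 H each → 12
  5 × C (aromatic): 1 H each → 5
  3 × C: 1 H each → 3
  1 × C: no H
  1 × C (aromatic): no H
  Total hydrogens = 20.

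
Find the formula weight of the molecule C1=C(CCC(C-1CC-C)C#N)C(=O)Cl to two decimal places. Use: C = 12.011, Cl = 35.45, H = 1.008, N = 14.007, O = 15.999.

211.69

Molecular formula: C11H14ClNO.
M = 11×12.011 + 1×35.45 + 14×1.008 + 1×14.007 + 1×15.999 = 211.69 g/mol.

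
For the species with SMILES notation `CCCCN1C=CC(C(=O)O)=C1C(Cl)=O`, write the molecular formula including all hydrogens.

Heavy atoms from the SMILES: 10 C, 1 Cl, 1 N, 3 O.
Implicit hydrogens by atom environment:
  3 × C: 2 H each → 6
  2 × C (aromatic): 1 H each → 2
  2 × C (aromatic): no H
  2 × C: no H
  2 × O: no H
  1 × C: 3 H
  1 × Cl: no H
  1 × N (aromatic): no H
  1 × O: 1 H
  Total hydrogens = 12.
Molecular formula: C10H12ClNO3

C10H12ClNO3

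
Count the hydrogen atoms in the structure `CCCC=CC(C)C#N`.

13

Hydrogens are implicit in SMILES; fill each atom to its normal valence:
  3 × C: 1 H each → 3
  2 × C: 3 H each → 6
  2 × C: 2 H each → 4
  1 × C: no H
  1 × N: no H
  Total hydrogens = 13.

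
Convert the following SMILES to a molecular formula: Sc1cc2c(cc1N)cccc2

C10H9NS

Heavy atoms from the SMILES: 10 C, 1 N, 1 S.
Implicit hydrogens by atom environment:
  6 × C (aromatic): 1 H each → 6
  4 × C (aromatic): no H
  1 × N: 2 H
  1 × S: 1 H
  Total hydrogens = 9.
Molecular formula: C10H9NS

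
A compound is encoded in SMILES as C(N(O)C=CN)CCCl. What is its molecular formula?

Heavy atoms from the SMILES: 5 C, 1 Cl, 2 N, 1 O.
Implicit hydrogens by atom environment:
  3 × C: 2 H each → 6
  2 × C: 1 H each → 2
  1 × Cl: no H
  1 × N: 2 H
  1 × N: no H
  1 × O: 1 H
  Total hydrogens = 11.
Molecular formula: C5H11ClN2O

C5H11ClN2O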